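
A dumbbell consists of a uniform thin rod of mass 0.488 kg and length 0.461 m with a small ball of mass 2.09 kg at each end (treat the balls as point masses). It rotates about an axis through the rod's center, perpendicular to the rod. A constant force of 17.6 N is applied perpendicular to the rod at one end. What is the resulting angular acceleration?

α ≈ 17.6 rad/s²

I_rod = (1/12)ML² = (1/12)(0.488)(0.461)² = 0.008643 kg·m².
I_balls = 2·m·(L/2)² = 2(2.09)(0.2305)² = 0.2221 kg·m².
Total I = 0.2307 kg·m².
τ = F·(L/2) = (17.6)(0.231) = 4.057 N·m.
α = τ/I = 4.057/0.2307 = 17.58 rad/s².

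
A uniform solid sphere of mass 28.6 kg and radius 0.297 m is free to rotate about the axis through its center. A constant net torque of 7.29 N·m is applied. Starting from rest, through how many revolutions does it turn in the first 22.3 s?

I = (2/5)MR² = (2/5)(28.6)(0.297)² = 1.009 kg·m².
α = τ/I = 7.29/1.009 = 7.224 rad/s².
θ = ½αt² = ½(7.224)(22.3)² = 1796 rad.
Revolutions = θ/(2π) = 285.9.

≈ 286 revolutions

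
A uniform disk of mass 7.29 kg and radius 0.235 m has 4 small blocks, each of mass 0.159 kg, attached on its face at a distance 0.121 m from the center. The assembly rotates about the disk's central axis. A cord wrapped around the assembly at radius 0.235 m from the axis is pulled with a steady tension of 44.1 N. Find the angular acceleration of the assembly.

α ≈ 49.2 rad/s²

I_disk = ½MR² = ½(7.29)(0.235)² = 0.2013 kg·m².
I_blocks = 4·m·r² = 4(0.159)(0.121)² = 0.009312 kg·m².
Total I = 0.2106 kg·m².
τ = F r = (44.1)(0.235) = 10.36 N·m.
α = τ/I = 10.36/0.2106 = 49.21 rad/s².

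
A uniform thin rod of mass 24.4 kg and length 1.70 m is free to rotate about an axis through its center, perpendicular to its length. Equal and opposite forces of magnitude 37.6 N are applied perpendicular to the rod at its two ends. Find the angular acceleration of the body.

α ≈ 10.9 rad/s²

I = (1/12)ML² = (1/12)(24.4)(1.70)² = 5.876 kg·m².
The couple gives τ = F·(L/2) + F·(L/2) = F L = (37.6)(1.70) = 63.92 N·m.
Newton's second law for rotation, τ = Iα, gives α = τ/I = 63.92/5.876 = 10.88 rad/s².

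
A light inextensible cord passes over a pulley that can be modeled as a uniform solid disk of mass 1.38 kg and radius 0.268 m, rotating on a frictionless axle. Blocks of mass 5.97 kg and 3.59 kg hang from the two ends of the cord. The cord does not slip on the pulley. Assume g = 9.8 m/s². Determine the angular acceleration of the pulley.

I = ½MR² = (1/2)(1.38)(0.268)² = 0.04956 kg·m².
Heavier block: m₁g − T₁ = m₁a. Lighter block: T₂ − m₂g = m₂a.
Pulley: (T₁ − T₂)R = Iα = I(a/R), so T₁ − T₂ = (I/R²)a = (1/2)M_p a = 0.6900·a.
Adding the three: (m₁ − m₂)g = (m₁ + m₂ + 0.6900)a, so a = (5.97 − 3.59)(9.8)/(5.97 + 3.59 + 0.6900) = 2.276 m/s².
α = a/R = 2.276/0.268 = 8.491 rad/s².

α ≈ 8.49 rad/s²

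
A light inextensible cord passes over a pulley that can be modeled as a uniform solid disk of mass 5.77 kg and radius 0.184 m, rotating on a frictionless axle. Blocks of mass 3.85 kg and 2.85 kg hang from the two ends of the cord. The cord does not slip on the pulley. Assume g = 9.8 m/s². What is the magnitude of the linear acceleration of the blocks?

I = ½MR² = (1/2)(5.77)(0.184)² = 0.09767 kg·m².
Heavier block: m₁g − T₁ = m₁a. Lighter block: T₂ − m₂g = m₂a.
Pulley: (T₁ − T₂)R = Iα = I(a/R), so T₁ − T₂ = (I/R²)a = (1/2)M_p a = 2.885·a.
Adding the three: (m₁ − m₂)g = (m₁ + m₂ + 2.885)a, so a = (3.85 − 2.85)(9.8)/(3.85 + 2.85 + 2.885) = 1.022 m/s².

a ≈ 1.02 m/s²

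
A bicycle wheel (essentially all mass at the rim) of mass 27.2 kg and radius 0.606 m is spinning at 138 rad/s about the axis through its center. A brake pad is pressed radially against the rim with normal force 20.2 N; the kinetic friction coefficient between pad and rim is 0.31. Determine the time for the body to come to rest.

I = MR² = (27.2)(0.606)² = 9.989 kg·m².
Friction force f = μN = (0.31)(20.2) = 6.262 N at the rim; torque magnitude τ = fR = 3.795 N·m, opposing ω.
|α| = τ/I = 3.795/9.989 = 0.3799 rad/s² (deceleration).
0 = ω₀ − |α|t ⇒ t = ω₀/|α| = 138/0.3799 = 363.3 s.

t ≈ 363 s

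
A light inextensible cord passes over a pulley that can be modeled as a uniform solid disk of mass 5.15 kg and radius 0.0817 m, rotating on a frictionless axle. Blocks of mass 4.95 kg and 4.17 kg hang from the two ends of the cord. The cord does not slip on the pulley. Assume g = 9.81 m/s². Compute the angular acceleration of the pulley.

α ≈ 8.01 rad/s²

I = ½MR² = (1/2)(5.15)(0.0817)² = 0.01719 kg·m².
Heavier block: m₁g − T₁ = m₁a. Lighter block: T₂ − m₂g = m₂a.
Pulley: (T₁ − T₂)R = Iα = I(a/R), so T₁ − T₂ = (I/R²)a = (1/2)M_p a = 2.575·a.
Adding the three: (m₁ − m₂)g = (m₁ + m₂ + 2.575)a, so a = (4.95 − 4.17)(9.81)/(4.95 + 4.17 + 2.575) = 0.6543 m/s².
α = a/R = 0.6543/0.0817 = 8.008 rad/s².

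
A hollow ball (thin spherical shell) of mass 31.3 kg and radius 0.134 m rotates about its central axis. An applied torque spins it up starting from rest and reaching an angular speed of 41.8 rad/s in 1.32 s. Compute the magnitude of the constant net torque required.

τ ≈ 11.9 N·m

I = (2/3)MR² = (2/3)(31.3)(0.134)² = 0.3747 kg·m².
α = Δω/Δt = (41.8 − 0)/1.32 = 31.67 rad/s².
τ = Iα = (0.3747)(31.67) = 11.86 N·m.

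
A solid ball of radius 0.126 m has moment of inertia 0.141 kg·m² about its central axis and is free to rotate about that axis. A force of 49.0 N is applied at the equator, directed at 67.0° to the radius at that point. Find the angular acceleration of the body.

Only the tangential component produces torque: τ = F R sinθ = (49.0)(0.126) sin 67.0° = 5.683 N·m.
From τ = Iα: α = 5.683/0.1410 = 40.31 rad/s².

α ≈ 40.3 rad/s²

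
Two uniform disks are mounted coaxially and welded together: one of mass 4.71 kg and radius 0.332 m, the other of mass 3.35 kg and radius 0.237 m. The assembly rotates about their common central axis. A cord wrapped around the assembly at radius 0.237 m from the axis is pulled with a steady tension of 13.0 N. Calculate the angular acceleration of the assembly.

I = ½M₁R₁² + ½M₂R₂² = ½(4.71)(0.332)² + ½(3.35)(0.237)² = 0.3537 kg·m².
τ = F r = (13.0)(0.237) = 3.081 N·m.
α = τ/I = 3.081/0.3537 = 8.712 rad/s².

α ≈ 8.71 rad/s²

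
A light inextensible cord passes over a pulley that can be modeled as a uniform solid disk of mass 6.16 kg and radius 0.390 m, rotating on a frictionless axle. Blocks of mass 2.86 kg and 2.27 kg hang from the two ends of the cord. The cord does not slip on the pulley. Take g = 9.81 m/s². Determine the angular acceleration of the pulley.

α ≈ 1.81 rad/s²

I = ½MR² = (1/2)(6.16)(0.390)² = 0.4685 kg·m².
Heavier block: m₁g − T₁ = m₁a. Lighter block: T₂ − m₂g = m₂a.
Pulley: (T₁ − T₂)R = Iα = I(a/R), so T₁ − T₂ = (I/R²)a = (1/2)M_p a = 3.080·a.
Adding the three: (m₁ − m₂)g = (m₁ + m₂ + 3.080)a, so a = (2.86 − 2.27)(9.81)/(2.86 + 2.27 + 3.080) = 0.7050 m/s².
α = a/R = 0.7050/0.390 = 1.808 rad/s².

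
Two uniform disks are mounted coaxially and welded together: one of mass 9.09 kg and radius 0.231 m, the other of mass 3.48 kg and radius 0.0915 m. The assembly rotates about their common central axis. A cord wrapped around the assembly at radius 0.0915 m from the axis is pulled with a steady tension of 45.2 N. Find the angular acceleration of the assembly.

I = ½M₁R₁² + ½M₂R₂² = ½(9.09)(0.231)² + ½(3.48)(0.0915)² = 0.2571 kg·m².
τ = F r = (45.2)(0.0915) = 4.136 N·m.
α = τ/I = 4.136/0.2571 = 16.09 rad/s².

α ≈ 16.1 rad/s²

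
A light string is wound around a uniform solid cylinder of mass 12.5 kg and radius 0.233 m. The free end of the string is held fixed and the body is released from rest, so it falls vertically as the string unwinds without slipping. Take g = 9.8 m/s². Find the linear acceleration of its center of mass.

a ≈ 6.53 m/s²

Translation: Mg − T = Ma. Rotation about the center: TR = Iα with I = ½MR².
With a = αR: T = (I/R²)a = (1/2)M a, so Mg = (1 + 0.5000)Ma.
a = g/(1 + 0.5000) = 9.8/1.500 = 6.533 m/s².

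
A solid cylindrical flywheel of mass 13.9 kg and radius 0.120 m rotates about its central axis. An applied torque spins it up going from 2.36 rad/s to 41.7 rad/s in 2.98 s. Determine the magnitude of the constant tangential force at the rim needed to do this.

F ≈ 11.0 N

I = ½MR² = (1/2)(13.9)(0.120)² = 0.1001 kg·m².
α = Δω/Δt = (41.7 − 2.36)/2.98 = 13.20 rad/s².
The required torque is τ = Iα = (0.1001)(13.20) = 1.321 N·m.
A tangential force at the rim gives τ = FR, so F = τ/R = 1.321/0.120 = 11.01 N.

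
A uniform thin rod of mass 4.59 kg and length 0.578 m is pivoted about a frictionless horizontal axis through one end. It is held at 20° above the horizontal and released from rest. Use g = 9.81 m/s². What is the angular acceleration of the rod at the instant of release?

α ≈ 23.9 rad/s²

About the pivot, I = (1/3)ML² = (1/3)(4.59)(0.578)² = 0.5111 kg·m².
The weight acts at the center, a distance L/2 = 0.2890 m from the pivot; τ = Mg(L/2) cos 20° = 12.23 N·m.
α = τ/I = 12.23/0.5111 = 23.92 rad/s².
(Equivalently α = (3g/(2L)) cos 20° = 23.92 rad/s².)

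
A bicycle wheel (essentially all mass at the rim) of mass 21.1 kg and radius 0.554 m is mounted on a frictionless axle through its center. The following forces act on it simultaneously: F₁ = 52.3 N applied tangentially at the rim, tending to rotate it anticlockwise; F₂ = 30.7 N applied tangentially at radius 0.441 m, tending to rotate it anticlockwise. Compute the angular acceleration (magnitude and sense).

α ≈ 6.56 rad/s², anticlockwise

I = MR² = (21.1)(0.554)² = 6.476 kg·m².
Taking anticlockwise as positive: τ₁ = +(52.3)(0.554) = +28.97 N·m; τ₂ = +(30.7)(0.441) = +13.54 N·m.
Net torque τ = 42.51 N·m.
α = τ/I = 42.51/6.476 = 6.565 rad/s².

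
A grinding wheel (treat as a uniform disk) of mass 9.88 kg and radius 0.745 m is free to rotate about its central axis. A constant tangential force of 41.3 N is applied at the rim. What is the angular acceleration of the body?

I = ½MR² = (1/2)(9.88)(0.745)² = 2.742 kg·m².
τ = F R = (41.3)(0.745) = 30.77 N·m.
From τ = Iα: α = 30.77/2.742 = 11.22 rad/s².

α ≈ 11.2 rad/s²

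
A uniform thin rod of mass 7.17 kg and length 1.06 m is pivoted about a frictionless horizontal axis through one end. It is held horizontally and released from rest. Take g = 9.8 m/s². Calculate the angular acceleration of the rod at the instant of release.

About the pivot, I = (1/3)ML² = (1/3)(7.17)(1.06)² = 2.685 kg·m².
The weight acts at the center, a distance L/2 = 0.5300 m from the pivot; τ = Mg(L/2) = 37.24 N·m.
α = τ/I = 37.24/2.685 = 13.87 rad/s².

α ≈ 13.9 rad/s²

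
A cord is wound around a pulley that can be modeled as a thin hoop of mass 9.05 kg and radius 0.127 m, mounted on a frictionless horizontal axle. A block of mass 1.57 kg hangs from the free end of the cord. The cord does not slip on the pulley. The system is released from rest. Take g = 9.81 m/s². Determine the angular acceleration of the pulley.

I = MR² = (9.05)(0.127)² = 0.1460 kg·m².
Block: mg − T = ma. Pulley: TR = Iα. No-slip: a = αR, so T = (I/R²)a = 9.050·a.
Then mg = (m + 9.050)a, so a = (1.57)(9.81)/(1.57 + 9.050) = 1.450 m/s².
α = a/R = 1.450/0.127 = 11.42 rad/s².

α ≈ 11.4 rad/s²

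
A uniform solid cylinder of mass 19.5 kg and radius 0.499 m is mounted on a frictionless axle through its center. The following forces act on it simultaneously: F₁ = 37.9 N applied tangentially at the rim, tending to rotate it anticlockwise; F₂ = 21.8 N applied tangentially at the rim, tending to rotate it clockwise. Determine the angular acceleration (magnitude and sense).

I = ½MR² = (1/2)(19.5)(0.499)² = 2.428 kg·m².
Taking anticlockwise as positive: τ₁ = +(37.9)(0.499) = +18.91 N·m; τ₂ = −(21.8)(0.499) = −10.88 N·m.
Net torque τ = 8.034 N·m.
α = τ/I = 8.034/2.428 = 3.309 rad/s².

α ≈ 3.31 rad/s², anticlockwise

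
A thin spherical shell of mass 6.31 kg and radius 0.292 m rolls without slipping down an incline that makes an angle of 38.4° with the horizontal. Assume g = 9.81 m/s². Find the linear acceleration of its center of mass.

Translation along the incline: Mg sinθ − f = Ma.
Rotation about the center: fR = Iα with I = (2/3)MR². No-slip gives a = αR, so f = (I/R²)a = (2/3)M a.
Substituting: Mg sinθ = (1 + 0.6667)Ma, so a = g sinθ/(1 + 0.6667) = (9.81) sin 38.4° / 1.667 = 3.656 m/s².

a ≈ 3.66 m/s²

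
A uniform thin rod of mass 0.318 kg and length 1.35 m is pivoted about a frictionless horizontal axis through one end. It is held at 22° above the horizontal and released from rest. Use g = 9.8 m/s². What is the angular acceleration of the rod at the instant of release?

α ≈ 10.1 rad/s²

About the pivot, I = (1/3)ML² = (1/3)(0.318)(1.35)² = 0.1932 kg·m².
The weight acts at the center, a distance L/2 = 0.6750 m from the pivot; τ = Mg(L/2) cos 22° = 1.950 N·m.
α = τ/I = 1.950/0.1932 = 10.10 rad/s².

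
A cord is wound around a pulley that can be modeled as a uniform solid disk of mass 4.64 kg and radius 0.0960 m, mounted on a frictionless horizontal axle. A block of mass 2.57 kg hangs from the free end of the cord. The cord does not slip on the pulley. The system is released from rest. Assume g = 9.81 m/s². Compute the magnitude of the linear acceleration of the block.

a ≈ 5.16 m/s²

I = ½MR² = (1/2)(4.64)(0.0960)² = 0.02138 kg·m².
Block: mg − T = ma. Pulley: TR = Iα. No-slip: a = αR, so T = (I/R²)a = 2.320·a.
Then mg = (m + 2.320)a, so a = (2.57)(9.81)/(2.57 + 2.320) = 5.156 m/s².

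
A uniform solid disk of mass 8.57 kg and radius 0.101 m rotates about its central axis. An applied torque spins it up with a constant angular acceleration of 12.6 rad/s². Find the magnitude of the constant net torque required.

τ ≈ 0.551 N·m

I = ½MR² = (1/2)(8.57)(0.101)² = 0.04371 kg·m².
τ = Iα = (0.04371)(12.60) = 0.5508 N·m.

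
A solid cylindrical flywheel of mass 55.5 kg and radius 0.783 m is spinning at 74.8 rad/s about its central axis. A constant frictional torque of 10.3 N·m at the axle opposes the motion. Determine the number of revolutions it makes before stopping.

I = ½MR² = (1/2)(55.5)(0.783)² = 17.01 kg·m².
The net torque has magnitude 10.3 N·m, opposing ω.
|α| = τ/I = 10.30/17.01 = 0.6054 rad/s² (deceleration).
ω² = ω₀² − 2|α|θ with ω = 0 ⇒ θ = ω₀²/(2|α|) = 4621 rad = 735.4 rev.

≈ 735 revolutions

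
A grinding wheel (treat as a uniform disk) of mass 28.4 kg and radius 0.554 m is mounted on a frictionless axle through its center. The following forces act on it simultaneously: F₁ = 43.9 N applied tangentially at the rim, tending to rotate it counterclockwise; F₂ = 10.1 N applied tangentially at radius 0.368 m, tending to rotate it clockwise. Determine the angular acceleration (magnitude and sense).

α ≈ 4.73 rad/s², counterclockwise

I = ½MR² = (1/2)(28.4)(0.554)² = 4.358 kg·m².
Taking counterclockwise as positive: τ₁ = +(43.9)(0.554) = +24.32 N·m; τ₂ = −(10.1)(0.368) = −3.717 N·m.
Net torque τ = 20.60 N·m.
α = τ/I = 20.60/4.358 = 4.728 rad/s².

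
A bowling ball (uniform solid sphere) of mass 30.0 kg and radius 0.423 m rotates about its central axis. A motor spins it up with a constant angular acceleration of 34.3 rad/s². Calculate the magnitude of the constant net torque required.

I = (2/5)MR² = (2/5)(30.0)(0.423)² = 2.147 kg·m².
τ = Iα = (2.147)(34.30) = 73.65 N·m.

τ ≈ 73.6 N·m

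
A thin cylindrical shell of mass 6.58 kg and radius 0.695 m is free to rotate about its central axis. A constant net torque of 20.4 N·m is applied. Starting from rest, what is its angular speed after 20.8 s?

I = MR² = (6.58)(0.695)² = 3.178 kg·m².
α = τ/I = 20.4/3.178 = 6.419 rad/s².
ω = ω₀ + αt = 0 + (6.419)(20.8) = 133.5 rad/s.

ω ≈ 134 rad/s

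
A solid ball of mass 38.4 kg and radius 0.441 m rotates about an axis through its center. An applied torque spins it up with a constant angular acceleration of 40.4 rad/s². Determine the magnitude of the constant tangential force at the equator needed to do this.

F ≈ 274 N

I = (2/5)MR² = (2/5)(38.4)(0.441)² = 2.987 kg·m².
The required torque is τ = Iα = (2.987)(40.40) = 120.7 N·m.
A tangential force at the equator gives τ = FR, so F = τ/R = 120.7/0.441 = 273.7 N.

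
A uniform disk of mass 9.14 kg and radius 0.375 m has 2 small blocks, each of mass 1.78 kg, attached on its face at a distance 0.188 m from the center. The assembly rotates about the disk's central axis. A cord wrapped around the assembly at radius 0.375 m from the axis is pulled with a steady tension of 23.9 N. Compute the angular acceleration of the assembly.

α ≈ 11.7 rad/s²

I_disk = ½MR² = ½(9.14)(0.375)² = 0.6427 kg·m².
I_blocks = 2·m·r² = 2(1.78)(0.188)² = 0.1258 kg·m².
Total I = 0.7685 kg·m².
τ = F r = (23.9)(0.375) = 8.962 N·m.
α = τ/I = 8.962/0.7685 = 11.66 rad/s².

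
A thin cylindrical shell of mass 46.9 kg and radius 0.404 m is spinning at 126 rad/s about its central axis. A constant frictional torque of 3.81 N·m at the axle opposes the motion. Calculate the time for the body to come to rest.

I = MR² = (46.9)(0.404)² = 7.655 kg·m².
The net torque has magnitude 3.81 N·m, opposing ω.
|α| = τ/I = 3.810/7.655 = 0.4977 rad/s² (deceleration).
0 = ω₀ − |α|t ⇒ t = ω₀/|α| = 126/0.4977 = 253.2 s.

t ≈ 253 s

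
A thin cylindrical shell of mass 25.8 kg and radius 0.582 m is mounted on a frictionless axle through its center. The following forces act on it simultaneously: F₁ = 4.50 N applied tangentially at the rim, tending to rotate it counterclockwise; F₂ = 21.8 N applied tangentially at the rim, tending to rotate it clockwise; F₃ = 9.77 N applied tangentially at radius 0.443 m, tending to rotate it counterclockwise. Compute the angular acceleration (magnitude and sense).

I = MR² = (25.8)(0.582)² = 8.739 kg·m².
Taking counterclockwise as positive: τ₁ = +(4.50)(0.582) = +2.619 N·m; τ₂ = −(21.8)(0.582) = −12.69 N·m; τ₃ = +(9.77)(0.443) = +4.328 N·m.
Net torque τ = -5.740 N·m.
α = τ/I = -5.740/8.739 = -0.6569 rad/s².

α ≈ 0.657 rad/s², clockwise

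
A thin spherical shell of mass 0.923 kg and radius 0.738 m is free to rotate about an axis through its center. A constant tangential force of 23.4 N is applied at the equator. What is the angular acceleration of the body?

α ≈ 51.5 rad/s²

I = (2/3)MR² = (2/3)(0.923)(0.738)² = 0.3351 kg·m².
τ = F R = (23.4)(0.738) = 17.27 N·m.
Newton's second law for rotation, τ = Iα, gives α = τ/I = 17.27/0.3351 = 51.53 rad/s².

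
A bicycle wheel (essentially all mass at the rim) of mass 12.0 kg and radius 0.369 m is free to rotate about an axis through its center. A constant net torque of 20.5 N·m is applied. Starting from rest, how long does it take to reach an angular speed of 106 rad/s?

I = MR² = (12.0)(0.369)² = 1.634 kg·m².
α = τ/I = 20.5/1.634 = 12.55 rad/s².
ω = αt ⇒ t = ω/α = 106/12.55 = 8.449 s.

t ≈ 8.45 s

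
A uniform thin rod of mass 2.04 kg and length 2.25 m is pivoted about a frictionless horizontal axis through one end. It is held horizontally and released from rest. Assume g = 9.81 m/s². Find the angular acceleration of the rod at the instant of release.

α ≈ 6.54 rad/s²

About the pivot, I = (1/3)ML² = (1/3)(2.04)(2.25)² = 3.442 kg·m².
The weight acts at the center, a distance L/2 = 1.125 m from the pivot; τ = Mg(L/2) = 22.51 N·m.
α = τ/I = 22.51/3.442 = 6.540 rad/s².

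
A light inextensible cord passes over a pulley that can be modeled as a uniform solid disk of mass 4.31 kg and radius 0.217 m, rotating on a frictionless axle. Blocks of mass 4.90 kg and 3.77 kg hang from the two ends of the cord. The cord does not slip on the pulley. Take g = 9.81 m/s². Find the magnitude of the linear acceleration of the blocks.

a ≈ 1.02 m/s²

I = ½MR² = (1/2)(4.31)(0.217)² = 0.1015 kg·m².
Heavier block: m₁g − T₁ = m₁a. Lighter block: T₂ − m₂g = m₂a.
Pulley: (T₁ − T₂)R = Iα = I(a/R), so T₁ − T₂ = (I/R²)a = (1/2)M_p a = 2.155·a.
Adding the three: (m₁ − m₂)g = (m₁ + m₂ + 2.155)a, so a = (4.90 − 3.77)(9.81)/(4.90 + 3.77 + 2.155) = 1.024 m/s².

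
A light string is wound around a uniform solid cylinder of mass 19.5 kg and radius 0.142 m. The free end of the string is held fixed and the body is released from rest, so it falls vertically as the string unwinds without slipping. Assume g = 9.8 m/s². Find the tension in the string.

T ≈ 63.7 N

Translation: Mg − T = Ma. Rotation about the center: TR = Iα with I = ½MR².
With a = αR: T = (I/R²)a = (1/2)M a, so Mg = (1 + 0.5000)Ma.
a = g/(1 + 0.5000) = 9.8/1.500 = 6.533 m/s².
T = 0.5000·M·a = (0.5000)(19.5)(6.533) = 63.70 N.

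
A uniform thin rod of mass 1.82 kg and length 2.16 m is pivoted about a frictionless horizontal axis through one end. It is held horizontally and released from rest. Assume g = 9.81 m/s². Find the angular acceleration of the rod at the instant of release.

α ≈ 6.81 rad/s²

About the pivot, I = (1/3)ML² = (1/3)(1.82)(2.16)² = 2.830 kg·m².
The weight acts at the center, a distance L/2 = 1.080 m from the pivot; τ = Mg(L/2) = 19.28 N·m.
α = τ/I = 19.28/2.830 = 6.812 rad/s².
(Equivalently α = (3g/(2L)) = 6.812 rad/s².)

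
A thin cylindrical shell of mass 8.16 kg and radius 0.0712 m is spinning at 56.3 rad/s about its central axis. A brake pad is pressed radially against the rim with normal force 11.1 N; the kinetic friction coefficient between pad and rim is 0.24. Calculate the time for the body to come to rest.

t ≈ 12.3 s

I = MR² = (8.16)(0.0712)² = 0.04137 kg·m².
Friction force f = μN = (0.24)(11.1) = 2.664 N at the rim; torque magnitude τ = fR = 0.1897 N·m, opposing ω.
|α| = τ/I = 0.1897/0.04137 = 4.585 rad/s² (deceleration).
0 = ω₀ − |α|t ⇒ t = ω₀/|α| = 56.3/4.585 = 12.28 s.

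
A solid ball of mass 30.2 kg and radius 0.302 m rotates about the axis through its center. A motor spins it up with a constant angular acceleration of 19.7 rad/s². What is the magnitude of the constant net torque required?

τ ≈ 21.7 N·m

I = (2/5)MR² = (2/5)(30.2)(0.302)² = 1.102 kg·m².
τ = Iα = (1.102)(19.70) = 21.70 N·m.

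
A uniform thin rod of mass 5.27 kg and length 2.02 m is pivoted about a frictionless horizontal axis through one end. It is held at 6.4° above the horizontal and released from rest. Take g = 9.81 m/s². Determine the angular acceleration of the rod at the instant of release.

α ≈ 7.24 rad/s²

About the pivot, I = (1/3)ML² = (1/3)(5.27)(2.02)² = 7.168 kg·m².
The weight acts at the center, a distance L/2 = 1.010 m from the pivot; τ = Mg(L/2) cos 6.4° = 51.89 N·m.
α = τ/I = 51.89/7.168 = 7.239 rad/s².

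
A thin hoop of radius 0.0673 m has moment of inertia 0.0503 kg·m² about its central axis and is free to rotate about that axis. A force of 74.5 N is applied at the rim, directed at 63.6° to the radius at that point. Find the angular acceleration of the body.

Only the tangential component produces torque: τ = F R sinθ = (74.5)(0.0673) sin 63.6° = 4.491 N·m.
From τ = Iα: α = 4.491/0.05030 = 89.28 rad/s².

α ≈ 89.3 rad/s²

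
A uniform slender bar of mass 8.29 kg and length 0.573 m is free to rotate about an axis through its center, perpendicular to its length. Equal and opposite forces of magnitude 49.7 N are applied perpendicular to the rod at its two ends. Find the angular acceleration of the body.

I = (1/12)ML² = (1/12)(8.29)(0.573)² = 0.2268 kg·m².
The couple gives τ = F·(L/2) + F·(L/2) = F L = (49.7)(0.573) = 28.48 N·m.
Newton's second law for rotation, τ = Iα, gives α = τ/I = 28.48/0.2268 = 125.6 rad/s².

α ≈ 126 rad/s²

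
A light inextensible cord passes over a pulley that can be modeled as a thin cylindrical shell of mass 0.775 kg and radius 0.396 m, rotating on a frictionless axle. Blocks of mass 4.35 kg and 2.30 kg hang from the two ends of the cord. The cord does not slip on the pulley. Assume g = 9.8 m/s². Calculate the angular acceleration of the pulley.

α ≈ 6.83 rad/s²

I = MR² = (0.775)(0.396)² = 0.1215 kg·m².
Heavier block: m₁g − T₁ = m₁a. Lighter block: T₂ − m₂g = m₂a.
Pulley: (T₁ − T₂)R = Iα = I(a/R), so T₁ − T₂ = (I/R²)a = 1·M_p a = 0.7750·a.
Adding the three: (m₁ − m₂)g = (m₁ + m₂ + 0.7750)a, so a = (4.35 − 2.30)(9.8)/(4.35 + 2.30 + 0.7750) = 2.706 m/s².
α = a/R = 2.706/0.396 = 6.833 rad/s².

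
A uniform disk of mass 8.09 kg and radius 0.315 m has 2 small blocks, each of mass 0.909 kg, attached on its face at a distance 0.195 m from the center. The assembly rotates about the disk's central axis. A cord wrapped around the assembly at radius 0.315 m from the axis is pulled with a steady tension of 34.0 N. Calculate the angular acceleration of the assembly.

I_disk = ½MR² = ½(8.09)(0.315)² = 0.4014 kg·m².
I_blocks = 2·m·r² = 2(0.909)(0.195)² = 0.06913 kg·m².
Total I = 0.4705 kg·m².
τ = F r = (34.0)(0.315) = 10.71 N·m.
α = τ/I = 10.71/0.4705 = 22.76 rad/s².

α ≈ 22.8 rad/s²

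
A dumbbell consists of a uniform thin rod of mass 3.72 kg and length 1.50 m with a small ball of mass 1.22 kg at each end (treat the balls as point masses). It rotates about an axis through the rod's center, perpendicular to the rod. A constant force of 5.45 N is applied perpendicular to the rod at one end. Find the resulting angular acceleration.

I_rod = (1/12)ML² = (1/12)(3.72)(1.50)² = 0.6975 kg·m².
I_balls = 2·m·(L/2)² = 2(1.22)(0.7500)² = 1.373 kg·m².
Total I = 2.070 kg·m².
τ = F·(L/2) = (5.45)(0.750) = 4.088 N·m.
α = τ/I = 4.088/2.070 = 1.975 rad/s².

α ≈ 1.97 rad/s²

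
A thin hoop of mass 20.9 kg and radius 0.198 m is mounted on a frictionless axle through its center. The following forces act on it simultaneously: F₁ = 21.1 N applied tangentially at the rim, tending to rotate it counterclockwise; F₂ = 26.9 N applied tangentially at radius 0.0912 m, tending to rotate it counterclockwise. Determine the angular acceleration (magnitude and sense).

I = MR² = (20.9)(0.198)² = 0.8194 kg·m².
Taking counterclockwise as positive: τ₁ = +(21.1)(0.198) = +4.178 N·m; τ₂ = +(26.9)(0.0912) = +2.453 N·m.
Net torque τ = 6.631 N·m.
α = τ/I = 6.631/0.8194 = 8.093 rad/s².

α ≈ 8.09 rad/s², counterclockwise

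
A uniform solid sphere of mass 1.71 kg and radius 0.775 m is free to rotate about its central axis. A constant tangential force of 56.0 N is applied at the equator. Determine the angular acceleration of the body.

α ≈ 106 rad/s²

I = (2/5)MR² = (2/5)(1.71)(0.775)² = 0.4108 kg·m².
τ = F R = (56.0)(0.775) = 43.40 N·m.
Newton's second law for rotation, τ = Iα, gives α = τ/I = 43.40/0.4108 = 105.6 rad/s².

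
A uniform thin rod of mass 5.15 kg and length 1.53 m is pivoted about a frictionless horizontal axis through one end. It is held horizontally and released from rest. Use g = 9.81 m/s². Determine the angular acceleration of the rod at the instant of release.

About the pivot, I = (1/3)ML² = (1/3)(5.15)(1.53)² = 4.019 kg·m².
The weight acts at the center, a distance L/2 = 0.7650 m from the pivot; τ = Mg(L/2) = 38.65 N·m.
α = τ/I = 38.65/4.019 = 9.618 rad/s².
(Equivalently α = (3g/(2L)) = 9.618 rad/s².)

α ≈ 9.62 rad/s²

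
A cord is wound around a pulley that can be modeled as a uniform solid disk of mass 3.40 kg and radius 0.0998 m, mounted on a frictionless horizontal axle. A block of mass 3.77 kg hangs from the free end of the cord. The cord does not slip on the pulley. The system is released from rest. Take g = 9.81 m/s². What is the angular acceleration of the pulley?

α ≈ 67.7 rad/s²

I = ½MR² = (1/2)(3.40)(0.0998)² = 0.01693 kg·m².
Block: mg − T = ma. Pulley: TR = Iα. No-slip: a = αR, so T = (I/R²)a = 1.700·a.
Then mg = (m + 1.700)a, so a = (3.77)(9.81)/(3.77 + 1.700) = 6.761 m/s².
α = a/R = 6.761/0.0998 = 67.75 rad/s².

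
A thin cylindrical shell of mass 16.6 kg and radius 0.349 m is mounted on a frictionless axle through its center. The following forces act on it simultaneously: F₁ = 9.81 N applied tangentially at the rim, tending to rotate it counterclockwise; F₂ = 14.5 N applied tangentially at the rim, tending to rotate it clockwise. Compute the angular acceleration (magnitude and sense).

I = MR² = (16.6)(0.349)² = 2.022 kg·m².
Taking counterclockwise as positive: τ₁ = +(9.81)(0.349) = +3.424 N·m; τ₂ = −(14.5)(0.349) = −5.060 N·m.
Net torque τ = -1.637 N·m.
α = τ/I = -1.637/2.022 = -0.8095 rad/s².

α ≈ 0.810 rad/s², clockwise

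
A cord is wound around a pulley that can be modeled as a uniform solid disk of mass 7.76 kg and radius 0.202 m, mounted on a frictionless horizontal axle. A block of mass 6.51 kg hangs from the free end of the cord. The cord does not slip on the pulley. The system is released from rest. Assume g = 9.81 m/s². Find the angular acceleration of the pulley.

I = ½MR² = (1/2)(7.76)(0.202)² = 0.1583 kg·m².
Block: mg − T = ma. Pulley: TR = Iα. No-slip: a = αR, so T = (I/R²)a = 3.880·a.
Then mg = (m + 3.880)a, so a = (6.51)(9.81)/(6.51 + 3.880) = 6.147 m/s².
α = a/R = 6.147/0.202 = 30.43 rad/s².

α ≈ 30.4 rad/s²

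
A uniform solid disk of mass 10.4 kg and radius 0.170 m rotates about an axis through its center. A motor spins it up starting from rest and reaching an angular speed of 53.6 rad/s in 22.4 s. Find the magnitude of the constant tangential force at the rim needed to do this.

I = ½MR² = (1/2)(10.4)(0.170)² = 0.1503 kg·m².
α = Δω/Δt = (53.6 − 0)/22.4 = 2.393 rad/s².
The required torque is τ = Iα = (0.1503)(2.393) = 0.3596 N·m.
A tangential force at the rim gives τ = FR, so F = τ/R = 0.3596/0.170 = 2.115 N.

F ≈ 2.12 N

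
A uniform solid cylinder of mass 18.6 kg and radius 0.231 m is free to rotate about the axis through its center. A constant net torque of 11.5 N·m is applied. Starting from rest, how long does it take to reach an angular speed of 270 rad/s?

t ≈ 11.7 s

I = ½MR² = (1/2)(18.6)(0.231)² = 0.4963 kg·m².
α = τ/I = 11.5/0.4963 = 23.17 rad/s².
ω = αt ⇒ t = ω/α = 270/23.17 = 11.65 s.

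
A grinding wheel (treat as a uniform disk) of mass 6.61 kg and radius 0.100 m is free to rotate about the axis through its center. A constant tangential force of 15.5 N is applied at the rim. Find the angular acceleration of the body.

I = ½MR² = (1/2)(6.61)(0.100)² = 0.03305 kg·m².
τ = F R = (15.5)(0.100) = 1.550 N·m.
From τ = Iα: α = 1.550/0.03305 = 46.90 rad/s².

α ≈ 46.9 rad/s²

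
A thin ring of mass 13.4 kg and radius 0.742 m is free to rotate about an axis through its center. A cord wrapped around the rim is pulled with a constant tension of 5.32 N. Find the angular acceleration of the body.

α ≈ 0.535 rad/s²

I = MR² = (13.4)(0.742)² = 7.378 kg·m².
τ = F R = (5.32)(0.742) = 3.947 N·m.
Newton's second law for rotation, τ = Iα, gives α = τ/I = 3.947/7.378 = 0.5351 rad/s².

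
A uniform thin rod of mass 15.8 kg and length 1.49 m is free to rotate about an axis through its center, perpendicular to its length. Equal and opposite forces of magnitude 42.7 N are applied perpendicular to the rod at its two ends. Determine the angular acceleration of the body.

I = (1/12)ML² = (1/12)(15.8)(1.49)² = 2.923 kg·m².
The couple gives τ = F·(L/2) + F·(L/2) = F L = (42.7)(1.49) = 63.62 N·m.
Newton's second law for rotation, τ = Iα, gives α = τ/I = 63.62/2.923 = 21.77 rad/s².

α ≈ 21.8 rad/s²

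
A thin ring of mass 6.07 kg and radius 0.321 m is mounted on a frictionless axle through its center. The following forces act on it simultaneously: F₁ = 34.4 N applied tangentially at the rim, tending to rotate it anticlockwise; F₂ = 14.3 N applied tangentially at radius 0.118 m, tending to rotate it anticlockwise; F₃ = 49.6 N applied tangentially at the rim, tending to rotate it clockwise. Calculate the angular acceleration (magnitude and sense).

I = MR² = (6.07)(0.321)² = 0.6255 kg·m².
Taking anticlockwise as positive: τ₁ = +(34.4)(0.321) = +11.04 N·m; τ₂ = +(14.3)(0.118) = +1.687 N·m; τ₃ = −(49.6)(0.321) = −15.92 N·m.
Net torque τ = -3.192 N·m.
α = τ/I = -3.192/0.6255 = -5.103 rad/s².

α ≈ 5.10 rad/s², clockwise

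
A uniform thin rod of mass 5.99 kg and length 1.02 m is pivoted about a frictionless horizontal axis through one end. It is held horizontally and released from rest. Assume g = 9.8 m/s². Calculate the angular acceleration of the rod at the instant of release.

α ≈ 14.4 rad/s²

About the pivot, I = (1/3)ML² = (1/3)(5.99)(1.02)² = 2.077 kg·m².
The weight acts at the center, a distance L/2 = 0.5100 m from the pivot; τ = Mg(L/2) = 29.94 N·m.
α = τ/I = 29.94/2.077 = 14.41 rad/s².
(Equivalently α = (3g/(2L)) = 14.41 rad/s².)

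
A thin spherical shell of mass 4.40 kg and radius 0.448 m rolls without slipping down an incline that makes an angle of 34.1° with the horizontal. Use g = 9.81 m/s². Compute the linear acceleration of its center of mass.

Translation along the incline: Mg sinθ − f = Ma.
Rotation about the center: fR = Iα with I = (2/3)MR². No-slip gives a = αR, so f = (I/R²)a = (2/3)M a.
Substituting: Mg sinθ = (1 + 0.6667)Ma, so a = g sinθ/(1 + 0.6667) = (9.81) sin 34.1° / 1.667 = 3.300 m/s².

a ≈ 3.30 m/s²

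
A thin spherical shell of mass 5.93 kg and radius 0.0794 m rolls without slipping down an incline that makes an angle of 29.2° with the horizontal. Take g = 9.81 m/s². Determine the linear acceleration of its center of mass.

Translation along the incline: Mg sinθ − f = Ma.
Rotation about the center: fR = Iα with I = (2/3)MR². No-slip gives a = αR, so f = (I/R²)a = (2/3)M a.
Substituting: Mg sinθ = (1 + 0.6667)Ma, so a = g sinθ/(1 + 0.6667) = (9.81) sin 29.2° / 1.667 = 2.872 m/s².

a ≈ 2.87 m/s²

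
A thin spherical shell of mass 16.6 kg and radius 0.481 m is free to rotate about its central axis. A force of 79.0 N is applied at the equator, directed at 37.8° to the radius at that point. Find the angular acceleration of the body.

α ≈ 9.10 rad/s²

I = (2/3)MR² = (2/3)(16.6)(0.481)² = 2.560 kg·m².
Only the tangential component produces torque: τ = F R sinθ = (79.0)(0.481) sin 37.8° = 23.29 N·m.
From τ = Iα: α = 23.29/2.560 = 9.096 rad/s².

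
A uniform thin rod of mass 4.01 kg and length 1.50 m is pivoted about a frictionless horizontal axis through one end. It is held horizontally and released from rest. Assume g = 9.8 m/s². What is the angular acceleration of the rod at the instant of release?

α ≈ 9.80 rad/s²

About the pivot, I = (1/3)ML² = (1/3)(4.01)(1.50)² = 3.007 kg·m².
The weight acts at the center, a distance L/2 = 0.7500 m from the pivot; τ = Mg(L/2) = 29.47 N·m.
α = τ/I = 29.47/3.007 = 9.800 rad/s².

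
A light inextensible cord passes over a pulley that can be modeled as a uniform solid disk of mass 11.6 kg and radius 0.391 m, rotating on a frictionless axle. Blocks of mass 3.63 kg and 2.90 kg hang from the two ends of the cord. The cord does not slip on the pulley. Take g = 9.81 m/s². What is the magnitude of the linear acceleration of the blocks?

a ≈ 0.581 m/s²

I = ½MR² = (1/2)(11.6)(0.391)² = 0.8867 kg·m².
Heavier block: m₁g − T₁ = m₁a. Lighter block: T₂ − m₂g = m₂a.
Pulley: (T₁ − T₂)R = Iα = I(a/R), so T₁ − T₂ = (I/R²)a = (1/2)M_p a = 5.800·a.
Adding the three: (m₁ − m₂)g = (m₁ + m₂ + 5.800)a, so a = (3.63 − 2.90)(9.81)/(3.63 + 2.90 + 5.800) = 0.5808 m/s².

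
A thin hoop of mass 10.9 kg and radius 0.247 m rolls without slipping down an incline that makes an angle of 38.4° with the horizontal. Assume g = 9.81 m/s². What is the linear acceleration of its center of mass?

Translation along the incline: Mg sinθ − f = Ma.
Rotation about the center: fR = Iα with I = MR². No-slip gives a = αR, so f = (I/R²)a = M a.
Substituting: Mg sinθ = (1 + 1.000)Ma, so a = g sinθ/(1 + 1.000) = (9.81) sin 38.4° / 2.000 = 3.047 m/s².

a ≈ 3.05 m/s²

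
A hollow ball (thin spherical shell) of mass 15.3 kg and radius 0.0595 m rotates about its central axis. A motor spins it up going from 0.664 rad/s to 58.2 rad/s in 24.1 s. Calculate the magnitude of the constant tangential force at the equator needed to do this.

F ≈ 1.45 N

I = (2/3)MR² = (2/3)(15.3)(0.0595)² = 0.03611 kg·m².
α = Δω/Δt = (58.2 − 0.664)/24.1 = 2.387 rad/s².
The required torque is τ = Iα = (0.03611)(2.387) = 0.08621 N·m.
A tangential force at the equator gives τ = FR, so F = τ/R = 0.08621/0.0595 = 1.449 N.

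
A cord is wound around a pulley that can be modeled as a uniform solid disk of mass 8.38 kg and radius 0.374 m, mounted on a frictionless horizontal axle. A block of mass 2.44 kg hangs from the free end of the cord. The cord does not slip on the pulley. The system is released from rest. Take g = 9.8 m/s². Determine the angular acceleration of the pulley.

I = ½MR² = (1/2)(8.38)(0.374)² = 0.5861 kg·m².
Block: mg − T = ma. Pulley: TR = Iα. No-slip: a = αR, so T = (I/R²)a = 4.190·a.
Then mg = (m + 4.190)a, so a = (2.44)(9.8)/(2.44 + 4.190) = 3.607 m/s².
α = a/R = 3.607/0.374 = 9.643 rad/s².

α ≈ 9.64 rad/s²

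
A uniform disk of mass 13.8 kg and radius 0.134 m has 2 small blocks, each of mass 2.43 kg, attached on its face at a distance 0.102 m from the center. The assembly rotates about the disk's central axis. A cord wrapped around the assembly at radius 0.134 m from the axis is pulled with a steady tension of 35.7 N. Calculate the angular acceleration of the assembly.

α ≈ 27.4 rad/s²

I_disk = ½MR² = ½(13.8)(0.134)² = 0.1239 kg·m².
I_blocks = 2·m·r² = 2(2.43)(0.102)² = 0.05056 kg·m².
Total I = 0.1745 kg·m².
τ = F r = (35.7)(0.134) = 4.784 N·m.
α = τ/I = 4.784/0.1745 = 27.42 rad/s².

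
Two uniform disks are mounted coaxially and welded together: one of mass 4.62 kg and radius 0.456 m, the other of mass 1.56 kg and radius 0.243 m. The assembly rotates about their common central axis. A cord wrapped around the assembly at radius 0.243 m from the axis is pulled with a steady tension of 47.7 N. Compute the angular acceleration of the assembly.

α ≈ 22.0 rad/s²

I = ½M₁R₁² + ½M₂R₂² = ½(4.62)(0.456)² + ½(1.56)(0.243)² = 0.5264 kg·m².
τ = F r = (47.7)(0.243) = 11.59 N·m.
α = τ/I = 11.59/0.5264 = 22.02 rad/s².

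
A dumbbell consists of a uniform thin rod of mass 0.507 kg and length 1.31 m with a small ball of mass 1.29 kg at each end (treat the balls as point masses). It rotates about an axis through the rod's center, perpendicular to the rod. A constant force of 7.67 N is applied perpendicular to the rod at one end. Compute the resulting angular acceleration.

α ≈ 4.26 rad/s²

I_rod = (1/12)ML² = (1/12)(0.507)(1.31)² = 0.07251 kg·m².
I_balls = 2·m·(L/2)² = 2(1.29)(0.6550)² = 1.107 kg·m².
Total I = 1.179 kg·m².
τ = F·(L/2) = (7.67)(0.655) = 5.024 N·m.
α = τ/I = 5.024/1.179 = 4.260 rad/s².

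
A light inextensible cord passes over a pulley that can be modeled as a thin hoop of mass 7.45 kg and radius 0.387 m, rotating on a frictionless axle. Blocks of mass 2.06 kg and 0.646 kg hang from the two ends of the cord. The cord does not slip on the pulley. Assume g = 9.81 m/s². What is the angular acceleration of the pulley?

I = MR² = (7.45)(0.387)² = 1.116 kg·m².
Heavier block: m₁g − T₁ = m₁a. Lighter block: T₂ − m₂g = m₂a.
Pulley: (T₁ − T₂)R = Iα = I(a/R), so T₁ − T₂ = (I/R²)a = 1·M_p a = 7.450·a.
Adding the three: (m₁ − m₂)g = (m₁ + m₂ + 7.450)a, so a = (2.06 − 0.646)(9.81)/(2.06 + 0.646 + 7.450) = 1.366 m/s².
α = a/R = 1.366/0.387 = 3.529 rad/s².

α ≈ 3.53 rad/s²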